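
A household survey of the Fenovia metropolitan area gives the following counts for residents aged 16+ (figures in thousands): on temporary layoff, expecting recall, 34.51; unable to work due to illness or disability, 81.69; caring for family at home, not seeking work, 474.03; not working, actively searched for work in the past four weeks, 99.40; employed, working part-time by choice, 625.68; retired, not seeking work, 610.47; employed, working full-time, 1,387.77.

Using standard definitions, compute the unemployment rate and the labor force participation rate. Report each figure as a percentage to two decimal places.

Unemployment rate ≈ 6.24%; labor force participation rate ≈ 64.81%.

Employed = 625.68 + 1,387.77 = 2,013.45 thousand.
Unemployed = 34.51 + 99.40 = 133.91 thousand (jobless and actively searching, or on temporary layoff).
Labor force = 2,013.45 + 133.91 = 2,147.36 thousand.
Not in labor force = 81.69 + 474.03 + 610.47 = 1,166.19 thousand (those not working and not actively searching are outside the labor force).
Civilian working-age population = 2,147.36 + 1,166.19 = 3,313.55 thousand.
Unemployment rate = 133.91 / 2,147.36 = 6.24%.
Labor force participation rate = 2,147.36 / 3,313.55 = 64.81%.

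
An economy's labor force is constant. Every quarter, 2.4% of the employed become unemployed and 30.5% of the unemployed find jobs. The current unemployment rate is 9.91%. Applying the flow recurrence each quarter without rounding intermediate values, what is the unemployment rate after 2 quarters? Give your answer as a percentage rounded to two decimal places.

Unemployment rate after two quarters ≈ 8.47%.

With a fixed labor force, u_{t+1} = u_t + s·(1−u_t) − f·u_t = u_t·(1−s−f) + s.
Here 1−s−f = 0.671 and s = 0.024.
u_1 = 0.099100 × 0.671 + 0.024 = 0.090496.
u_2 = 0.090496 × 0.671 + 0.024 = 0.084723.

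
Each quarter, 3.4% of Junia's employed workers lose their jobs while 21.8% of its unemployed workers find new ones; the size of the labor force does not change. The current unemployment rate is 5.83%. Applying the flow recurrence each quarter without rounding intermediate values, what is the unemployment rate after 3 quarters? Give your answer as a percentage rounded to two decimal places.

With a fixed labor force, u_{t+1} = u_t + s·(1−u_t) − f·u_t = u_t·(1−s−f) + s.
Here 1−s−f = 0.748 and s = 0.034.
u_1 = 0.058300 × 0.748 + 0.034 = 0.077608.
u_2 = 0.077608 × 0.748 + 0.034 = 0.092051.
u_3 = 0.092051 × 0.748 + 0.034 = 0.102854.

Unemployment rate after three quarters ≈ 10.29%.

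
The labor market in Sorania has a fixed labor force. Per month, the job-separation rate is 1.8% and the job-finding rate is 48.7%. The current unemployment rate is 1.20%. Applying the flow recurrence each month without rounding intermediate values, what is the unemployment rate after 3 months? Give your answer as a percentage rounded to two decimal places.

Unemployment rate after three months ≈ 3.28%.

With a fixed labor force, u_{t+1} = u_t + s·(1−u_t) − f·u_t = u_t·(1−s−f) + s.
Here 1−s−f = 0.495 and s = 0.018.
u_1 = 0.012000 × 0.495 + 0.018 = 0.023940.
u_2 = 0.023940 × 0.495 + 0.018 = 0.029850.
u_3 = 0.029850 × 0.495 + 0.018 = 0.032776.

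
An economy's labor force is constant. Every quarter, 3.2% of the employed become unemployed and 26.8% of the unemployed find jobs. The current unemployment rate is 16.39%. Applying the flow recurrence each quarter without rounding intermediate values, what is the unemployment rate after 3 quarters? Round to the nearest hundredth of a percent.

Unemployment rate after three quarters ≈ 12.63%.

With a fixed labor force, u_{t+1} = u_t + s·(1−u_t) − f·u_t = u_t·(1−s−f) + s.
Here 1−s−f = 0.700 and s = 0.032.
u_1 = 0.163900 × 0.700 + 0.032 = 0.146730.
u_2 = 0.146730 × 0.700 + 0.032 = 0.134711.
u_3 = 0.134711 × 0.700 + 0.032 = 0.126298.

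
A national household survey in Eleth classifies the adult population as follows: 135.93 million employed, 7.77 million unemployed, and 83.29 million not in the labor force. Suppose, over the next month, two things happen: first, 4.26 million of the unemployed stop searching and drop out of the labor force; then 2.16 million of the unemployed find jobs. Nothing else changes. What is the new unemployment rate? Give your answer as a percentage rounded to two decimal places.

Initially, labor force = 135.93 + 7.77 = 143.70 million, so u = 7.77/143.70 = 5.41%.
After the first change, unemployed and labor force both fall by 4.26 → E = 135.93, U = 3.51, labor force = 139.44 million.
After the second change, unemployed falls and employed rises by 2.16; labor force unchanged → E = 138.09, U = 1.35, labor force = 139.44 million.
New unemployment rate = 1.35 / 139.44 = 0.97%.

New unemployment rate ≈ 0.97%.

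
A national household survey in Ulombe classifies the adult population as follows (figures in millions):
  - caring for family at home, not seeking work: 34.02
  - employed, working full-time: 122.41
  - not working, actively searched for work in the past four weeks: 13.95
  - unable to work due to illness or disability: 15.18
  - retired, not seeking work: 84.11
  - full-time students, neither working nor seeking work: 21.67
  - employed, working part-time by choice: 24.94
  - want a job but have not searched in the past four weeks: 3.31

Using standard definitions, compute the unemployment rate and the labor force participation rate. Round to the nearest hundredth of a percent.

Unemployment rate ≈ 8.65%; labor force participation rate ≈ 50.47%.

Employed = 122.41 + 24.94 = 147.35 million.
Unemployed = 13.95 million.
Labor force = 147.35 + 13.95 = 161.30 million.
Not in labor force = 34.02 + 15.18 + 84.11 + 21.67 + 3.31 = 158.29 million (those not working and not actively searching are outside the labor force — including those who want a job but have given up searching).
Civilian working-age population = 161.30 + 158.29 = 319.59 million.
Unemployment rate = 13.95 / 161.30 = 8.65%.
Labor force participation rate = 161.30 / 319.59 = 50.47%.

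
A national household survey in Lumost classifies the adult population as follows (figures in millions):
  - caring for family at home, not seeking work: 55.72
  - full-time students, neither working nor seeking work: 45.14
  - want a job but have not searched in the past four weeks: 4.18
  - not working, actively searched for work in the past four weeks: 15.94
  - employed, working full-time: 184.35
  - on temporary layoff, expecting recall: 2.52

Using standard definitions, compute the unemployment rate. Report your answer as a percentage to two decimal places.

Employed = 184.35 million.
Unemployed = 15.94 + 2.52 = 18.46 million (jobless and actively searching, or on temporary layoff).
Labor force = 184.35 + 18.46 = 202.81 million.
Unemployment rate = 18.46 / 202.81 = 9.10%.

Unemployment rate ≈ 9.10%.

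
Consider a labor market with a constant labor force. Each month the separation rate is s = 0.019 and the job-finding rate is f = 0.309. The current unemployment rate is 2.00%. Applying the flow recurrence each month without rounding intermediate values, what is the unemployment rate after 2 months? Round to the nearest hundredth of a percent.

With a fixed labor force, u_{t+1} = u_t + s·(1−u_t) − f·u_t = u_t·(1−s−f) + s.
Here 1−s−f = 0.672 and s = 0.019.
u_1 = 0.020000 × 0.672 + 0.019 = 0.032440.
u_2 = 0.032440 × 0.672 + 0.019 = 0.040800.

Unemployment rate after two months ≈ 4.08%.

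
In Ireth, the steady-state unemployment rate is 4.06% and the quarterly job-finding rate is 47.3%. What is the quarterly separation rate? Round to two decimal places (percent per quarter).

Separation rate ≈ 2.00% per quarter.

From u* = s/(s+f): s = u·f/(1−u).
s = 0.0406 × 47.3 / (1 − 0.0406) = 1.9204 / 0.9594 ≈ 2.00% per quarter.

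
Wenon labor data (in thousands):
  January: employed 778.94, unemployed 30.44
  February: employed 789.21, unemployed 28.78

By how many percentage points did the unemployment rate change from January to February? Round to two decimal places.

The unemployment rate changed by −0.24 percentage points.

January: labor force = 778.94 + 30.44 = 809.38; u = 30.44/809.38 = 3.76%.
February: labor force = 789.21 + 28.78 = 817.99; u = 28.78/817.99 = 3.52%.
Change = 3.52% − 3.76% = −0.24 pp.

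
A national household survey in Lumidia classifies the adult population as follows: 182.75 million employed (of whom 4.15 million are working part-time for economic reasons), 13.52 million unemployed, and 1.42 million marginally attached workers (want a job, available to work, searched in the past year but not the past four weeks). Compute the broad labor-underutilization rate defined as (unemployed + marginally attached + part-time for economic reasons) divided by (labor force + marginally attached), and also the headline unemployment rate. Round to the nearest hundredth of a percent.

Broad underutilization rate ≈ 9.66%; headline unemployment rate ≈ 6.89%.

Labor force = 182.75 + 13.52 = 196.27 million.
Numerator = 13.52 + 1.42 + 4.15 = 19.09 million.
Denominator = 196.27 + 1.42 = 197.69 million.
Broad rate = 19.09 / 197.69 = 9.66%.
Headline unemployment rate = 13.52 / 196.27 = 6.89%.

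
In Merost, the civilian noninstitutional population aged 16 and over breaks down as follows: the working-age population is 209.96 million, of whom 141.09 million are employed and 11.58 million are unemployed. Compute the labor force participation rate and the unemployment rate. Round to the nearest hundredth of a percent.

Labor force participation rate ≈ 72.71%; unemployment rate ≈ 7.58%.

Labor force = employed + unemployed = 141.09 + 11.58 = 152.67 million.
Unemployment rate = 11.58 / 152.67 = 7.58%.
Labor force participation rate = 152.67 / 209.96 = 72.71%.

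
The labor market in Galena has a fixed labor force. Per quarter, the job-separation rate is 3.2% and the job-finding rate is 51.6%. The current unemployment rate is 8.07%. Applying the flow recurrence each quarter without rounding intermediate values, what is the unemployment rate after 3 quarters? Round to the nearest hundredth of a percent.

With a fixed labor force, u_{t+1} = u_t + s·(1−u_t) − f·u_t = u_t·(1−s−f) + s.
Here 1−s−f = 0.452 and s = 0.032.
u_1 = 0.080700 × 0.452 + 0.032 = 0.068476.
u_2 = 0.068476 × 0.452 + 0.032 = 0.062951.
u_3 = 0.062951 × 0.452 + 0.032 = 0.060454.

Unemployment rate after three quarters ≈ 6.05%.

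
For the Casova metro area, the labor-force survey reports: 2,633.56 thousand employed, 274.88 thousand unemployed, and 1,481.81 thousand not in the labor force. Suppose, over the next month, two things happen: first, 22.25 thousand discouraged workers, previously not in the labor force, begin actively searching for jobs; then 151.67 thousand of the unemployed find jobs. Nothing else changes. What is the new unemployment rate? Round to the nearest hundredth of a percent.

New unemployment rate ≈ 4.96%.

Initially, labor force = 2,633.56 + 274.88 = 2,908.44 thousand, so u = 274.88/2,908.44 = 9.45%.
After the first change, unemployed and labor force both rise by 22.25 → E = 2,633.56, U = 297.13, labor force = 2,930.69 thousand.
After the second change, unemployed falls and employed rises by 151.67; labor force unchanged → E = 2,785.23, U = 145.46, labor force = 2,930.69 thousand.
New unemployment rate = 145.46 / 2,930.69 = 4.96%.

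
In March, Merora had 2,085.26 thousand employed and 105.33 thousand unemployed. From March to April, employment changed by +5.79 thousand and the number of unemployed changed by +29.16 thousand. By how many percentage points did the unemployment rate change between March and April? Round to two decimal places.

The unemployment rate changed by +1.23 percentage points.

March: labor force = 2,085.26 + 105.33 = 2,190.59; u = 105.33/2,190.59 = 4.81%.
April: labor force = 2,091.05 + 134.49 = 2,225.54; u = 134.49/2,225.54 = 6.04%.
Change = 6.04% − 4.81% = +1.23 pp.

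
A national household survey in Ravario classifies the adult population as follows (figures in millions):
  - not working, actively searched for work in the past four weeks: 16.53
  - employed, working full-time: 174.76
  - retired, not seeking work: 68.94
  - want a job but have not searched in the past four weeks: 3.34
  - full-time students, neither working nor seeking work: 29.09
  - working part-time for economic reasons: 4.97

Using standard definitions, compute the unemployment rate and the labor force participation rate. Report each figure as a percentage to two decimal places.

Employed = 174.76 + 4.97 = 179.73 million (anyone who worked, including part-time for economic reasons, counts as employed).
Unemployed = 16.53 million.
Labor force = 179.73 + 16.53 = 196.26 million.
Not in labor force = 68.94 + 3.34 + 29.09 = 101.37 million (those not working and not actively searching are outside the labor force — including those who want a job but have given up searching).
Civilian working-age population = 196.26 + 101.37 = 297.63 million.
Unemployment rate = 16.53 / 196.26 = 8.42%.
Labor force participation rate = 196.26 / 297.63 = 65.94%.

Unemployment rate ≈ 8.42%; labor force participation rate ≈ 65.94%.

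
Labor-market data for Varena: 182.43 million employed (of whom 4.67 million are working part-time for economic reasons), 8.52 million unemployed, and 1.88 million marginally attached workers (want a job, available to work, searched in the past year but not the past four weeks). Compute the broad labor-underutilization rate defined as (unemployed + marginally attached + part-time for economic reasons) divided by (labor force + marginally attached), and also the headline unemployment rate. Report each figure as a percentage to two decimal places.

Labor force = 182.43 + 8.52 = 190.95 million.
Numerator = 8.52 + 1.88 + 4.67 = 15.07 million.
Denominator = 190.95 + 1.88 = 192.83 million.
Broad rate = 15.07 / 192.83 = 7.82%.
Headline unemployment rate = 8.52 / 190.95 = 4.46%.

Broad underutilization rate ≈ 7.82%; headline unemployment rate ≈ 4.46%.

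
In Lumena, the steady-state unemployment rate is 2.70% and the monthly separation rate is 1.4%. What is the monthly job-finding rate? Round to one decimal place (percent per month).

From u* = s/(s+f): f = s·(1−u)/u.
f = 1.4 × (1 − 0.0270) / 0.0270 = 1.3622 / 0.0270 ≈ 50.5% per month.

Job-finding rate ≈ 50.5% per month.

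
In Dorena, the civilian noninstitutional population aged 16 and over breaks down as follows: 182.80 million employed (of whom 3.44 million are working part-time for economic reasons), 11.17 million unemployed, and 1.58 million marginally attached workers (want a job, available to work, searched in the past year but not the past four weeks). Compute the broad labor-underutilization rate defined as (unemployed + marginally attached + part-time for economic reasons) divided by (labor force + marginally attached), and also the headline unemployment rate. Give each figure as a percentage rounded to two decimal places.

Broad underutilization rate ≈ 8.28%; headline unemployment rate ≈ 5.76%.

Labor force = 182.80 + 11.17 = 193.97 million.
Numerator = 11.17 + 1.58 + 3.44 = 16.19 million.
Denominator = 193.97 + 1.58 = 195.55 million.
Broad rate = 16.19 / 195.55 = 8.28%.
Headline unemployment rate = 11.17 / 193.97 = 5.76%.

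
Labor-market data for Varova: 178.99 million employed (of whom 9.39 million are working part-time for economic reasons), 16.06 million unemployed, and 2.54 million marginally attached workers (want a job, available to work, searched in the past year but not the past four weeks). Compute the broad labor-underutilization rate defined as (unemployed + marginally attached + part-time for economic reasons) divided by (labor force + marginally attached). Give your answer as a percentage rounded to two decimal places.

Broad underutilization rate ≈ 14.17%.

Labor force = 178.99 + 16.06 = 195.05 million.
Numerator = 16.06 + 2.54 + 9.39 = 27.99 million.
Denominator = 195.05 + 2.54 = 197.59 million.
Broad rate = 27.99 / 197.59 = 14.17%.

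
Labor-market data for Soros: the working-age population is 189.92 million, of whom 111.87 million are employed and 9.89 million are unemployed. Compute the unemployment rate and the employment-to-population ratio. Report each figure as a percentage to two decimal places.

Unemployment rate ≈ 8.12%; employment-population ratio ≈ 58.90%.

Labor force = employed + unemployed = 111.87 + 9.89 = 121.76 million.
Unemployment rate = 9.89 / 121.76 = 8.12%.
Employment-population ratio = 111.87 / 189.92 = 58.90%.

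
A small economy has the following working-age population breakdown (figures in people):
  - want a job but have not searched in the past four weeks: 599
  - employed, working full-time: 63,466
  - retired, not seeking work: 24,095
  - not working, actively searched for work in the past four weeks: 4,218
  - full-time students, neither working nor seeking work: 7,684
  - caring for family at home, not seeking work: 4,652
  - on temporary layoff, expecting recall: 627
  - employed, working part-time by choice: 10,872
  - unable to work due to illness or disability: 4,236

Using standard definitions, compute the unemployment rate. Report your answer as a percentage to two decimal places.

Employed = 63,466 + 10,872 = 74,338.
Unemployed = 4,218 + 627 = 4,845 (jobless and actively searching, or on temporary layoff).
Labor force = 74,338 + 4,845 = 79,183.
Unemployment rate = 4,845 / 79,183 = 6.12%.

Unemployment rate ≈ 6.12%.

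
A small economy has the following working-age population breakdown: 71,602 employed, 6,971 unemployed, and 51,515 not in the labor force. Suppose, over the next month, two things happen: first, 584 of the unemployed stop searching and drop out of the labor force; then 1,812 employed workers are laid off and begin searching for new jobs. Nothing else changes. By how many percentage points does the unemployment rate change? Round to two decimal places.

The unemployment rate changes by +1.64 percentage points.

Initially, labor force = 71,602 + 6,971 = 78,573, so u = 6,971/78,573 = 8.87%.
After the first change, unemployed and labor force both fall by 584 → E = 71,602, U = 6,387, labor force = 77,989.
After the second change, employed falls and unemployed rises by 1,812; labor force unchanged → E = 69,790, U = 8,199, labor force = 77,989.
New unemployment rate = 8,199 / 77,989 = 10.51%.
Change = 10.51% − 8.87% = +1.64 percentage points.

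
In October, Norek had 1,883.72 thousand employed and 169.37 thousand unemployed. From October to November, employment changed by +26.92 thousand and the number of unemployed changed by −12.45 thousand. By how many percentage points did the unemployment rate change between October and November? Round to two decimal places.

The unemployment rate changed by −0.66 percentage points.

October: labor force = 1,883.72 + 169.37 = 2,053.09; u = 169.37/2,053.09 = 8.25%.
November: labor force = 1,910.64 + 156.92 = 2,067.56; u = 156.92/2,067.56 = 7.59%.
Change = 7.59% − 8.25% = −0.66 pp.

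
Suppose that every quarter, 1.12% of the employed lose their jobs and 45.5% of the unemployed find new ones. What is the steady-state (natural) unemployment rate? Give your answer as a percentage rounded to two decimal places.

Steady-state unemployment rate ≈ 2.40%.

At steady state the flows balance: s·E = f·U, so U/(E+U) = s/(s+f).
u* = 1.12 / (1.12 + 45.5) = 1.12 / 46.62 = 2.40%.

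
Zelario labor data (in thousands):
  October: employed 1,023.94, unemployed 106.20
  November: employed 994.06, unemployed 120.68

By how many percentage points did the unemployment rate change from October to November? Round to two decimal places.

October: labor force = 1,023.94 + 106.20 = 1,130.14; u = 106.20/1,130.14 = 9.40%.
November: labor force = 994.06 + 120.68 = 1,114.74; u = 120.68/1,114.74 = 10.83%.
Change = 10.83% − 9.40% = +1.43 pp.

The unemployment rate changed by +1.43 percentage points.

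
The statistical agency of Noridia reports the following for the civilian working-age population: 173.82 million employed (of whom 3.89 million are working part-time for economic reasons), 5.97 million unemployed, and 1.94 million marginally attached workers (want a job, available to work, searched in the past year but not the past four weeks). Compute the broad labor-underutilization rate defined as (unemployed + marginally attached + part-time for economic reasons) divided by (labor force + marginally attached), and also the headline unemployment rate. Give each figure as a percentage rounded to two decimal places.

Labor force = 173.82 + 5.97 = 179.79 million.
Numerator = 5.97 + 1.94 + 3.89 = 11.80 million.
Denominator = 179.79 + 1.94 = 181.73 million.
Broad rate = 11.80 / 181.73 = 6.49%.
Headline unemployment rate = 5.97 / 179.79 = 3.32%.

Broad underutilization rate ≈ 6.49%; headline unemployment rate ≈ 3.32%.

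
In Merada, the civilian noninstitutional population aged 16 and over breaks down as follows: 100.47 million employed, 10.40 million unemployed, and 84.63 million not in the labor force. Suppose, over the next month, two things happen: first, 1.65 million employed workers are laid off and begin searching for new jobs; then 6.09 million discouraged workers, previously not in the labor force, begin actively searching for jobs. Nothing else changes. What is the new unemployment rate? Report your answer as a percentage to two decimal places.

New unemployment rate ≈ 15.51%.

Initially, labor force = 100.47 + 10.40 = 110.87 million, so u = 10.40/110.87 = 9.38%.
After the first change, employed falls and unemployed rises by 1.65; labor force unchanged → E = 98.82, U = 12.05, labor force = 110.87 million.
After the second change, unemployed and labor force both rise by 6.09 → E = 98.82, U = 18.14, labor force = 116.96 million.
New unemployment rate = 18.14 / 116.96 = 15.51%.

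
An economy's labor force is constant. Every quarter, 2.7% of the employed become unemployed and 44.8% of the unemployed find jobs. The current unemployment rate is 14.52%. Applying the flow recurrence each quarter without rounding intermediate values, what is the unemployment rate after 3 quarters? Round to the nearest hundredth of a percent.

With a fixed labor force, u_{t+1} = u_t + s·(1−u_t) − f·u_t = u_t·(1−s−f) + s.
Here 1−s−f = 0.525 and s = 0.027.
u_1 = 0.145200 × 0.525 + 0.027 = 0.103230.
u_2 = 0.103230 × 0.525 + 0.027 = 0.081196.
u_3 = 0.081196 × 0.525 + 0.027 = 0.069628.

Unemployment rate after three quarters ≈ 6.96%.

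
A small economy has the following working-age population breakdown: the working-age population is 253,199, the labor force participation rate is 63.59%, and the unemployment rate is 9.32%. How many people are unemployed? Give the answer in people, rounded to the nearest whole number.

About 15,006 are unemployed.

Labor force = 0.6359 × 253,199 = 161,009.
Unemployed = 0.0932 × 161,009 ≈ 15,006.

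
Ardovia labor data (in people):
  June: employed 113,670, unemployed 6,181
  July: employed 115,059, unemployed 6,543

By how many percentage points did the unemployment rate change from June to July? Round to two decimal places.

June: labor force = 113,670 + 6,181 = 119,851; u = 6,181/119,851 = 5.16%.
July: labor force = 115,059 + 6,543 = 121,602; u = 6,543/121,602 = 5.38%.
Change = 5.38% − 5.16% = +0.22 pp.

The unemployment rate changed by +0.22 percentage points.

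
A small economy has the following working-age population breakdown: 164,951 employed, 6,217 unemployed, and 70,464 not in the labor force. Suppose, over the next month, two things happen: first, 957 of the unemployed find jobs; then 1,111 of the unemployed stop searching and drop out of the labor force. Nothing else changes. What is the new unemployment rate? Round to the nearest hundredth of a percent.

New unemployment rate ≈ 2.44%.

Initially, labor force = 164,951 + 6,217 = 171,168, so u = 6,217/171,168 = 3.63%.
After the first change, unemployed falls and employed rises by 957; labor force unchanged → E = 165,908, U = 5,260, labor force = 171,168.
After the second change, unemployed and labor force both fall by 1,111 → E = 165,908, U = 4,149, labor force = 170,057.
New unemployment rate = 4,149 / 170,057 = 2.44%.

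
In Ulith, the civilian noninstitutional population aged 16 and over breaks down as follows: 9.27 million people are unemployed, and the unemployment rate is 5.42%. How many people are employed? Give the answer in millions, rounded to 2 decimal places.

Labor force = U / u = 9.27 / 0.0542 ≈ 171.03 million.
Employed = labor force − unemployed = 171.03 − 9.27 = 161.76 million.

About 161.76 million are employed.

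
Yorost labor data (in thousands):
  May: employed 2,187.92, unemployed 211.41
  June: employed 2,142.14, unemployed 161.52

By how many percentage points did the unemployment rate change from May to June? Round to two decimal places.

The unemployment rate changed by −1.80 percentage points.

May: labor force = 2,187.92 + 211.41 = 2,399.33; u = 211.41/2,399.33 = 8.81%.
June: labor force = 2,142.14 + 161.52 = 2,303.66; u = 161.52/2,303.66 = 7.01%.
Change = 7.01% − 8.81% = −1.80 pp.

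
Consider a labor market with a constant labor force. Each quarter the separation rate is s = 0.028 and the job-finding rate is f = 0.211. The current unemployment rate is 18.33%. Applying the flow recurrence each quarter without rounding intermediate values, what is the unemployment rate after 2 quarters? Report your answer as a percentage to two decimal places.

With a fixed labor force, u_{t+1} = u_t + s·(1−u_t) − f·u_t = u_t·(1−s−f) + s.
Here 1−s−f = 0.761 and s = 0.028.
u_1 = 0.183300 × 0.761 + 0.028 = 0.167491.
u_2 = 0.167491 × 0.761 + 0.028 = 0.155461.

Unemployment rate after two quarters ≈ 15.55%.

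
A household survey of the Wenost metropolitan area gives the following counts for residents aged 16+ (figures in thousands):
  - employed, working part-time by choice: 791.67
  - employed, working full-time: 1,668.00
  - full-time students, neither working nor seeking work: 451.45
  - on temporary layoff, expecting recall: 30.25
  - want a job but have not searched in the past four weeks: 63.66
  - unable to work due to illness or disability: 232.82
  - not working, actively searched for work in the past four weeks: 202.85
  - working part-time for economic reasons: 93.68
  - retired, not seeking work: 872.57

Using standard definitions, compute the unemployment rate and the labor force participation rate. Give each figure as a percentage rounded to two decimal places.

Unemployment rate ≈ 8.37%; labor force participation rate ≈ 63.23%.

Employed = 791.67 + 1,668.00 + 93.68 = 2,553.35 thousand (anyone who worked, including part-time for economic reasons, counts as employed).
Unemployed = 30.25 + 202.85 = 233.10 thousand (jobless and actively searching, or on temporary layoff).
Labor force = 2,553.35 + 233.10 = 2,786.45 thousand.
Not in labor force = 451.45 + 63.66 + 232.82 + 872.57 = 1,620.50 thousand (those not working and not actively searching are outside the labor force — including those who want a job but have given up searching).
Civilian working-age population = 2,786.45 + 1,620.50 = 4,406.95 thousand.
Unemployment rate = 233.10 / 2,786.45 = 8.37%.
Labor force participation rate = 2,786.45 / 4,406.95 = 63.23%.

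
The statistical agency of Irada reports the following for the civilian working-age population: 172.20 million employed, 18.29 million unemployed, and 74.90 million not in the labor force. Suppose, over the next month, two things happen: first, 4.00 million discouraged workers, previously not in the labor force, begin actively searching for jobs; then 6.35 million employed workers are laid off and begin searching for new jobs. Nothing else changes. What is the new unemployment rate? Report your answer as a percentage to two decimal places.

New unemployment rate ≈ 14.73%.

Initially, labor force = 172.20 + 18.29 = 190.49 million, so u = 18.29/190.49 = 9.60%.
After the first change, unemployed and labor force both rise by 4.00 → E = 172.20, U = 22.29, labor force = 194.49 million.
After the second change, employed falls and unemployed rises by 6.35; labor force unchanged → E = 165.85, U = 28.64, labor force = 194.49 million.
New unemployment rate = 28.64 / 194.49 = 14.73%.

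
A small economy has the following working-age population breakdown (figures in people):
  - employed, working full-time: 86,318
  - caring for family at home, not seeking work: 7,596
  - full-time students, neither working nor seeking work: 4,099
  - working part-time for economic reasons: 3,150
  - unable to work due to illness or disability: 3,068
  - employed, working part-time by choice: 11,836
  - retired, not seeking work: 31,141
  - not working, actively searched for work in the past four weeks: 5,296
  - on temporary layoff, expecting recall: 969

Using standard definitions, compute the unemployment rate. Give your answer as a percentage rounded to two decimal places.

Unemployment rate ≈ 5.82%.

Employed = 86,318 + 3,150 + 11,836 = 101,304 (anyone who worked, including part-time for economic reasons, counts as employed).
Unemployed = 5,296 + 969 = 6,265 (jobless and actively searching, or on temporary layoff).
Labor force = 101,304 + 6,265 = 107,569.
Unemployment rate = 6,265 / 107,569 = 5.82%.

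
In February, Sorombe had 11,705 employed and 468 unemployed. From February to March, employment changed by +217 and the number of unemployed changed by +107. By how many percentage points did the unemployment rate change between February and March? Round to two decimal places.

February: labor force = 11,705 + 468 = 12,173; u = 468/12,173 = 3.84%.
March: labor force = 11,922 + 575 = 12,497; u = 575/12,497 = 4.60%.
Change = 4.60% − 3.84% = +0.76 pp.

The unemployment rate changed by +0.76 percentage points.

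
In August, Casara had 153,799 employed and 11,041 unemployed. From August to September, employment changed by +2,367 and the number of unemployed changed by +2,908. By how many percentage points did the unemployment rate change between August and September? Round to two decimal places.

The unemployment rate changed by +1.50 percentage points.

August: labor force = 153,799 + 11,041 = 164,840; u = 11,041/164,840 = 6.70%.
September: labor force = 156,166 + 13,949 = 170,115; u = 13,949/170,115 = 8.20%.
Change = 8.20% − 6.70% = +1.50 pp.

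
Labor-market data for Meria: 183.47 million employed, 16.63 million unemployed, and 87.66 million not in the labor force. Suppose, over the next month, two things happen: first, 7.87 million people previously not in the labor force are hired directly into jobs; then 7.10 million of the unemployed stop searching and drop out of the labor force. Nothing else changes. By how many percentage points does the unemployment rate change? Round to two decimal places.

The unemployment rate changes by −3.57 percentage points.

Initially, labor force = 183.47 + 16.63 = 200.10 million, so u = 16.63/200.10 = 8.31%.
After the first change, employed and labor force both rise by 7.87; unemployed unchanged → E = 191.34, U = 16.63, labor force = 207.97 million.
After the second change, unemployed and labor force both fall by 7.10 → E = 191.34, U = 9.53, labor force = 200.87 million.
New unemployment rate = 9.53 / 200.87 = 4.74%.
Change = 4.74% − 8.31% = −3.57 percentage points.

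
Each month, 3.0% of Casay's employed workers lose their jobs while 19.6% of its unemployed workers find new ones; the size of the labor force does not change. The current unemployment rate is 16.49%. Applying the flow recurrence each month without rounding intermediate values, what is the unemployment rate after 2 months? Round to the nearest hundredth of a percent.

With a fixed labor force, u_{t+1} = u_t + s·(1−u_t) − f·u_t = u_t·(1−s−f) + s.
Here 1−s−f = 0.774 and s = 0.030.
u_1 = 0.164900 × 0.774 + 0.030 = 0.157633.
u_2 = 0.157633 × 0.774 + 0.030 = 0.152008.

Unemployment rate after two months ≈ 15.20%.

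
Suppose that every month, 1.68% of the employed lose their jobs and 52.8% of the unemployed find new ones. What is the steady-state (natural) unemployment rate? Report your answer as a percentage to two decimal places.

At steady state the flows balance: s·E = f·U, so U/(E+U) = s/(s+f).
u* = 1.68 / (1.68 + 52.8) = 1.68 / 54.48 = 3.08%.

Steady-state unemployment rate ≈ 3.08%.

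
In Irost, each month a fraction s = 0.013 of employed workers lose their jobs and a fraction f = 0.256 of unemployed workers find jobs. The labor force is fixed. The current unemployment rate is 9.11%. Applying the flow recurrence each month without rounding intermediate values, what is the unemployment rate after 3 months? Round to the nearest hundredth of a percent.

Unemployment rate after three months ≈ 6.50%.

With a fixed labor force, u_{t+1} = u_t + s·(1−u_t) − f·u_t = u_t·(1−s−f) + s.
Here 1−s−f = 0.731 and s = 0.013.
u_1 = 0.091100 × 0.731 + 0.013 = 0.079594.
u_2 = 0.079594 × 0.731 + 0.013 = 0.071183.
u_3 = 0.071183 × 0.731 + 0.013 = 0.065035.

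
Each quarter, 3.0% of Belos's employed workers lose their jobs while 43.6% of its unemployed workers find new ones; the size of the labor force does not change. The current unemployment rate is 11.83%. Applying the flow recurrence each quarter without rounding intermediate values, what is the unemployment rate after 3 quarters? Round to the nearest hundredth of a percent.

Unemployment rate after three quarters ≈ 7.26%.

With a fixed labor force, u_{t+1} = u_t + s·(1−u_t) − f·u_t = u_t·(1−s−f) + s.
Here 1−s−f = 0.534 and s = 0.030.
u_1 = 0.118300 × 0.534 + 0.030 = 0.093172.
u_2 = 0.093172 × 0.534 + 0.030 = 0.079754.
u_3 = 0.079754 × 0.534 + 0.030 = 0.072589.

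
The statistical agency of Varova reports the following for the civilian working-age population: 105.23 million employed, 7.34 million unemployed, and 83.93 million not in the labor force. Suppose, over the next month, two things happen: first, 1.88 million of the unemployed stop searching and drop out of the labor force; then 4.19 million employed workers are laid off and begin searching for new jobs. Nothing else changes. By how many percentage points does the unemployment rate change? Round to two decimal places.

Initially, labor force = 105.23 + 7.34 = 112.57 million, so u = 7.34/112.57 = 6.52%.
After the first change, unemployed and labor force both fall by 1.88 → E = 105.23, U = 5.46, labor force = 110.69 million.
After the second change, employed falls and unemployed rises by 4.19; labor force unchanged → E = 101.04, U = 9.65, labor force = 110.69 million.
New unemployment rate = 9.65 / 110.69 = 8.72%.
Change = 8.72% − 6.52% = +2.20 percentage points.

The unemployment rate changes by +2.20 percentage points.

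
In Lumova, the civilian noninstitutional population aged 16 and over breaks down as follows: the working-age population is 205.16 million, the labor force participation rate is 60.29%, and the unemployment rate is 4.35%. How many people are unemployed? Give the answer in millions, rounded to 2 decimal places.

Labor force = 0.6029 × 205.16 = 123.69 million.
Unemployed = 0.0435 × 123.69 ≈ 5.38 million.

About 5.38 million are unemployed.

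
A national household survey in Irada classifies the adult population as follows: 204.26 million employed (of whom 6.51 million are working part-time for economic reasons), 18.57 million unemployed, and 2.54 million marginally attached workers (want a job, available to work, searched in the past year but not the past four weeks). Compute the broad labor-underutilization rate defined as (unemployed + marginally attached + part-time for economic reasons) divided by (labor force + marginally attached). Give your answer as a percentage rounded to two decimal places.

Labor force = 204.26 + 18.57 = 222.83 million.
Numerator = 18.57 + 2.54 + 6.51 = 27.62 million.
Denominator = 222.83 + 2.54 = 225.37 million.
Broad rate = 27.62 / 225.37 = 12.26%.

Broad underutilization rate ≈ 12.26%.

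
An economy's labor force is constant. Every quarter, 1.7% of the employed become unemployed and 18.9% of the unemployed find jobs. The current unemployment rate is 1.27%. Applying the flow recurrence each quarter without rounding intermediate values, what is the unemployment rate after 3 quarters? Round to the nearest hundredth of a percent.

Unemployment rate after three quarters ≈ 4.76%.

With a fixed labor force, u_{t+1} = u_t + s·(1−u_t) − f·u_t = u_t·(1−s−f) + s.
Here 1−s−f = 0.794 and s = 0.017.
u_1 = 0.012700 × 0.794 + 0.017 = 0.027084.
u_2 = 0.027084 × 0.794 + 0.017 = 0.038505.
u_3 = 0.038505 × 0.794 + 0.017 = 0.047573.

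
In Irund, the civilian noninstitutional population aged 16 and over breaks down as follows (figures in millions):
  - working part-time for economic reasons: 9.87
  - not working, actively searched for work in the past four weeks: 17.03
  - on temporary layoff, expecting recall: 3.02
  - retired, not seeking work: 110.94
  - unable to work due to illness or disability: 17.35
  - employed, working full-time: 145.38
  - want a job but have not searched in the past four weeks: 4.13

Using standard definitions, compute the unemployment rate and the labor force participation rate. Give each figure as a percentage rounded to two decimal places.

Unemployment rate ≈ 11.44%; labor force participation rate ≈ 56.97%.

Employed = 9.87 + 145.38 = 155.25 million (anyone who worked, including part-time for economic reasons, counts as employed).
Unemployed = 17.03 + 3.02 = 20.05 million (jobless and actively searching, or on temporary layoff).
Labor force = 155.25 + 20.05 = 175.30 million.
Not in labor force = 110.94 + 17.35 + 4.13 = 132.42 million (those not working and not actively searching are outside the labor force — including those who want a job but have given up searching).
Civilian working-age population = 175.30 + 132.42 = 307.72 million.
Unemployment rate = 20.05 / 175.30 = 11.44%.
Labor force participation rate = 175.30 / 307.72 = 56.97%.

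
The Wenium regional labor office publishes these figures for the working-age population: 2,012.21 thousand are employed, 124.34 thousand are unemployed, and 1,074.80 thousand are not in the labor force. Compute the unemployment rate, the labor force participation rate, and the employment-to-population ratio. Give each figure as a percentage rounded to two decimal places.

Unemployment rate ≈ 5.82%; labor force participation rate ≈ 66.53%; employment-population ratio ≈ 62.66%.

Labor force = employed + unemployed = 2,012.21 + 124.34 = 2,136.55 thousand.
Working-age population = 2,136.55 + 1,074.80 = 3,211.35 thousand.
Unemployment rate = 124.34 / 2,136.55 = 5.82%.
Labor force participation rate = 2,136.55 / 3,211.35 = 66.53%.
Employment-population ratio = 2,012.21 / 3,211.35 = 62.66%.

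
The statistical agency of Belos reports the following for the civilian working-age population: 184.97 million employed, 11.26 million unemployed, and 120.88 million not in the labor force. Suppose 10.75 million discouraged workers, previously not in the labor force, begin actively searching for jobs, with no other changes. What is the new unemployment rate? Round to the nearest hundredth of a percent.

Initially, labor force = 184.97 + 11.26 = 196.23 million, so u = 11.26/196.23 = 5.74%.
After the change, unemployed and labor force both rise by 10.75 → E = 184.97, U = 22.01, labor force = 206.98 million.
New unemployment rate = 22.01 / 206.98 = 10.63%.

New unemployment rate ≈ 10.63%.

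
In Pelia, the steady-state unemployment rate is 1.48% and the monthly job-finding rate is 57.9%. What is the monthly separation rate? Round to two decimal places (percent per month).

From u* = s/(s+f): s = u·f/(1−u).
s = 0.0148 × 57.9 / (1 − 0.0148) = 0.8569 / 0.9852 ≈ 0.87% per month.

Separation rate ≈ 0.87% per month.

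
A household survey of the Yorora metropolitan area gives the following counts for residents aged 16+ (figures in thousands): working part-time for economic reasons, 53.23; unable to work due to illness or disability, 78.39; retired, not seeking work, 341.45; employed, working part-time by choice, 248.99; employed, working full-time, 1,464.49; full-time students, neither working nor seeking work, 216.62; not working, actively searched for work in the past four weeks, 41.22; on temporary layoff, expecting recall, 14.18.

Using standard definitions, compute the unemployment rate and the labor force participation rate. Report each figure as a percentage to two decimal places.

Employed = 53.23 + 248.99 + 1,464.49 = 1,766.71 thousand (anyone who worked, including part-time for economic reasons, counts as employed).
Unemployed = 41.22 + 14.18 = 55.40 thousand (jobless and actively searching, or on temporary layoff).
Labor force = 1,766.71 + 55.40 = 1,822.11 thousand.
Not in labor force = 78.39 + 341.45 + 216.62 = 636.46 thousand (those not working and not actively searching are outside the labor force).
Civilian working-age population = 1,822.11 + 636.46 = 2,458.57 thousand.
Unemployment rate = 55.40 / 1,822.11 = 3.04%.
Labor force participation rate = 1,822.11 / 2,458.57 = 74.11%.

Unemployment rate ≈ 3.04%; labor force participation rate ≈ 74.11%.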